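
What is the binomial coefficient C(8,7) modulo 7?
1

Using Lucas' theorem:
Write n=8 and k=7 in base 7:
n in base 7: [1, 1]
k in base 7: [1, 0]
C(8,7) mod 7 = ∏ C(n_i, k_i) mod 7
Digit binomials (mod 7): C(1,1) = 1; C(1,0) = 1
Product: 1 × 1 = 1 ≡ 1 (mod 7)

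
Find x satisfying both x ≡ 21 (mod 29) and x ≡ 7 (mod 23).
398

Using Chinese Remainder Theorem:
M = 29 × 23 = 667
M1 = 23, M2 = 29
y1 = 23^(-1) mod 29 = 24
y2 = 29^(-1) mod 23 = 4
x = (21×23×24 + 7×29×4) mod 667 = 398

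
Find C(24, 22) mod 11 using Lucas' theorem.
1

Using Lucas' theorem:
Write n=24 and k=22 in base 11:
n in base 11: [2, 2]
k in base 11: [2, 0]
C(24,22) mod 11 = ∏ C(n_i, k_i) mod 11
Digit binomials (mod 11): C(2,2) = 1; C(2,0) = 1
Product: 1 × 1 = 1 ≡ 1 (mod 11)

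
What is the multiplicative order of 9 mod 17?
8

17 is prime, so ord(9) divides φ(17) = 16.
Divisors of 16: 1, 2, 4, 8, 16.
Repeated squaring: 9^1 ≡ 9, 9^2 ≡ 13, 9^4 ≡ 16, 9^8 ≡ 1, 9^16 ≡ 1 (mod 17).
Test 9^d mod 17 for each divisor d in increasing order:
9^1 ≡ 9
9^2 ≡ 13
9^4 ≡ 16
9^8 ≡ 1  ← first divisor giving 1
The order is 8.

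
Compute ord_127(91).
126

127 is prime, so ord(91) divides φ(127) = 126.
Divisors of 126: 1, 2, 3, 6, 7, 9, 14, 18, 21, 42, 63, 126.
Repeated squaring: 91^1 ≡ 91, 91^2 ≡ 26, 91^4 ≡ 41, 91^8 ≡ 30, 91^16 ≡ 11, 91^32 ≡ 121, 91^64 ≡ 36 (mod 127).
Test 91^d mod 127 for each divisor d in increasing order:
91^1 ≡ 91
91^2 ≡ 26
91^3 = 91^2·91^1 ≡ 80
91^6 = 91^4·91^2 ≡ 50
91^7 = 91^4·91^2·91^1 ≡ 105
91^9 = 91^8·91^1 ≡ 63
91^14 = 91^8·91^4·91^2 ≡ 103
91^18 = 91^16·91^2 ≡ 32
91^21 = 91^16·91^4·91^1 ≡ 20
91^42 = 91^32·91^8·91^2 ≡ 19
91^63 = 91^32·91^16·91^8·91^4·91^2·91^1 ≡ 126
91^126 = 91^64·91^32·91^16·91^8·91^4·91^2 ≡ 1  ← first divisor giving 1
The order is 126.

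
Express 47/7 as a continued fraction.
[6; 1, 2, 2]

Euclidean algorithm steps:
47 = 6 × 7 + 5
7 = 1 × 5 + 2
5 = 2 × 2 + 1
2 = 2 × 1 + 0
Continued fraction: [6; 1, 2, 2]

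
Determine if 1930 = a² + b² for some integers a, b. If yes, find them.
9² + 43² (a=9, b=43)

Factorization: 1930 = 2 × 5 × 193
By Fermat: n is sum of two squares iff every prime p ≡ 3 (mod 4) appears to even power.
All primes ≡ 3 (mod 4) appear to even power.
Search a = 0, 1, 2, … for 1930 - a² a perfect square: first hit at a = 9: 1930 - 81 = 1849 = 43².
1930 = 9² + 43² = 81 + 1849 ✓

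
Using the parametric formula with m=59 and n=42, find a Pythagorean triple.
(1717, 4956, 5245)

Euclid's formula: a = m² - n², b = 2mn, c = m² + n²
m = 59, n = 42
a = 59² - 42² = 3481 - 1764 = 1717
b = 2 × 59 × 42 = 4956
c = 59² + 42² = 3481 + 1764 = 5245
Verification: 1717² + 4956² = 2948089 + 24561936 = 27510025 = 5245² ✓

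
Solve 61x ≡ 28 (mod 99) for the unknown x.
x ≡ 67 (mod 99)

gcd(61, 99) = 1, which divides 28, so solutions exist.
Find 61^(-1) mod 99 by the extended Euclidean algorithm:
99 = 1 × 61 + 38  ⟹  38 = (1)·99 + (-1)·61
61 = 1 × 38 + 23  ⟹  23 = (-1)·99 + (2)·61
38 = 1 × 23 + 15  ⟹  15 = (2)·99 + (-3)·61
23 = 1 × 15 + 8  ⟹  8 = (-3)·99 + (5)·61
15 = 1 × 8 + 7  ⟹  7 = (5)·99 + (-8)·61
8 = 1 × 7 + 1  ⟹  1 = (-8)·99 + (13)·61
So (13)·61 ≡ 1 (mod 99), i.e. 61^(-1) ≡ 13 (mod 99).
x ≡ 13 × 28 = 364 ≡ 67 (mod 99).
Check: 61 × 67 = 4087 ≡ 28 (mod 99).
Unique solution: x ≡ 67 (mod 99)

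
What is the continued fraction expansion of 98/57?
[1; 1, 2, 1, 1, 3, 2]

Euclidean algorithm steps:
98 = 1 × 57 + 41
57 = 1 × 41 + 16
41 = 2 × 16 + 9
16 = 1 × 9 + 7
9 = 1 × 7 + 2
7 = 3 × 2 + 1
2 = 2 × 1 + 0
Continued fraction: [1; 1, 2, 1, 1, 3, 2]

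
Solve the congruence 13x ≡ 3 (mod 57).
x ≡ 9 (mod 57)

gcd(13, 57) = 1, which divides 3, so solutions exist.
Find 13^(-1) mod 57 by the extended Euclidean algorithm:
57 = 4 × 13 + 5  ⟹  5 = (1)·57 + (-4)·13
13 = 2 × 5 + 3  ⟹  3 = (-2)·57 + (9)·13
5 = 1 × 3 + 2  ⟹  2 = (3)·57 + (-13)·13
3 = 1 × 2 + 1  ⟹  1 = (-5)·57 + (22)·13
So (22)·13 ≡ 1 (mod 57), i.e. 13^(-1) ≡ 22 (mod 57).
x ≡ 22 × 3 = 66 ≡ 9 (mod 57).
Check: 13 × 9 = 117 ≡ 3 (mod 57).
Unique solution: x ≡ 9 (mod 57)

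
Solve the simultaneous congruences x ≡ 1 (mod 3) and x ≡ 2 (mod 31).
64

Using Chinese Remainder Theorem:
M = 3 × 31 = 93
M1 = 31, M2 = 3
y1 = 31^(-1) mod 3 = 1
y2 = 3^(-1) mod 31 = 21
x = (1×31×1 + 2×3×21) mod 93 = 64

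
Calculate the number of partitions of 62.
1300156

p(n) counts ways to write n as a sum of positive integers (order ignored).
Euler's pentagonal recurrence: p(k) = p(k-1) + p(k-2) - p(k-5) - p(k-7) + p(k-12) + p(k-15) - ... (offsets j(3j∓1)/2, signs ++--, p(0)=1, p(<0)=0).
DP table for k = 0..61: p(0)=1, p(1)=1, p(2)=2, p(3)=3, p(4)=5, p(5)=7, p(6)=11, p(7)=15, p(8)=22, p(9)=30, p(10)=42, p(11)=56, p(12)=77, p(13)=101, p(14)=135, p(15)=176, p(16)=231, p(17)=297, p(18)=385, p(19)=490, p(20)=627, p(21)=792, p(22)=1002, p(23)=1255, p(24)=1575, p(25)=1958, p(26)=2436, p(27)=3010, p(28)=3718, p(29)=4565, p(30)=5604, p(31)=6842, p(32)=8349, p(33)=10143, p(34)=12310, p(35)=14883, p(36)=17977, p(37)=21637, p(38)=26015, p(39)=31185, p(40)=37338, p(41)=44583, p(42)=53174, p(43)=63261, p(44)=75175, p(45)=89134, p(46)=105558, p(47)=124754, p(48)=147273, p(49)=173525, p(50)=204226, p(51)=239943, p(52)=281589, p(53)=329931, p(54)=386155, p(55)=451276, p(56)=526823, p(57)=614154, p(58)=715220, p(59)=831820, p(60)=966467, p(61)=1121505.
Final step: p(62) = p(61) + p(60) - p(57) - p(55) + p(50) + p(47) - p(40) - p(36) + p(27) + p(22) - p(11) - p(5)
= 1121505 + 966467 - 614154 - 451276 + 204226 + 124754 - 37338 - 17977 + 3010 + 1002 - 56 - 7
= 1300156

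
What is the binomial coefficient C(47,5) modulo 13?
4

Using Lucas' theorem:
Write n=47 and k=5 in base 13:
n in base 13: [3, 8]
k in base 13: [0, 5]
C(47,5) mod 13 = ∏ C(n_i, k_i) mod 13
Digit binomials (mod 13): C(3,0) = 1; C(8,5) = 56 ≡ 4
Product: 1 × 4 = 4 ≡ 4 (mod 13)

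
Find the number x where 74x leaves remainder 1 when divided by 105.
44

gcd(74, 105) = 1, so the inverse exists.
Extended Euclidean algorithm on (105, 74):
105 = 1 × 74 + 31  ⟹  31 = (1)·105 + (-1)·74
74 = 2 × 31 + 12  ⟹  12 = (-2)·105 + (3)·74
31 = 2 × 12 + 7  ⟹  7 = (5)·105 + (-7)·74
12 = 1 × 7 + 5  ⟹  5 = (-7)·105 + (10)·74
7 = 1 × 5 + 2  ⟹  2 = (12)·105 + (-17)·74
5 = 2 × 2 + 1  ⟹  1 = (-31)·105 + (44)·74
So (44)·74 ≡ 1 (mod 105), i.e. 74^(-1) ≡ 44 (mod 105).
Check: 74 × 44 = 3256 ≡ 1 (mod 105)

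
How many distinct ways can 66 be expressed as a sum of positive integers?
2323520

p(n) counts ways to write n as a sum of positive integers (order ignored).
Euler's pentagonal recurrence: p(k) = p(k-1) + p(k-2) - p(k-5) - p(k-7) + p(k-12) + p(k-15) - ... (offsets j(3j∓1)/2, signs ++--, p(0)=1, p(<0)=0).
DP table for k = 0..65: p(0)=1, p(1)=1, p(2)=2, p(3)=3, p(4)=5, p(5)=7, p(6)=11, p(7)=15, p(8)=22, p(9)=30, p(10)=42, p(11)=56, p(12)=77, p(13)=101, p(14)=135, p(15)=176, p(16)=231, p(17)=297, p(18)=385, p(19)=490, p(20)=627, p(21)=792, p(22)=1002, p(23)=1255, p(24)=1575, p(25)=1958, p(26)=2436, p(27)=3010, p(28)=3718, p(29)=4565, p(30)=5604, p(31)=6842, p(32)=8349, p(33)=10143, p(34)=12310, p(35)=14883, p(36)=17977, p(37)=21637, p(38)=26015, p(39)=31185, p(40)=37338, p(41)=44583, p(42)=53174, p(43)=63261, p(44)=75175, p(45)=89134, p(46)=105558, p(47)=124754, p(48)=147273, p(49)=173525, p(50)=204226, p(51)=239943, p(52)=281589, p(53)=329931, p(54)=386155, p(55)=451276, p(56)=526823, p(57)=614154, p(58)=715220, p(59)=831820, p(60)=966467, p(61)=1121505, p(62)=1300156, p(63)=1505499, p(64)=1741630, p(65)=2012558.
Final step: p(66) = p(65) + p(64) - p(61) - p(59) + p(54) + p(51) - p(44) - p(40) + p(31) + p(26) - p(15) - p(9)
= 2012558 + 1741630 - 1121505 - 831820 + 386155 + 239943 - 75175 - 37338 + 6842 + 2436 - 176 - 30
= 2323520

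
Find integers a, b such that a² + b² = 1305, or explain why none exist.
3² + 36² (a=3, b=36)

Factorization: 1305 = 3^2 × 5 × 29
By Fermat: n is sum of two squares iff every prime p ≡ 3 (mod 4) appears to even power.
All primes ≡ 3 (mod 4) appear to even power.
Search a = 0, 1, 2, … for 1305 - a² a perfect square: first hit at a = 3: 1305 - 9 = 1296 = 36².
1305 = 3² + 36² = 9 + 1296 ✓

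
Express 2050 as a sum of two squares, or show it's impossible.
5² + 45² (a=5, b=45)

Factorization: 2050 = 2 × 5^2 × 41
By Fermat: n is sum of two squares iff every prime p ≡ 3 (mod 4) appears to even power.
All primes ≡ 3 (mod 4) appear to even power.
Search a = 0, 1, 2, … for 2050 - a² a perfect square: first hit at a = 5: 2050 - 25 = 2025 = 45².
2050 = 5² + 45² = 25 + 2025 ✓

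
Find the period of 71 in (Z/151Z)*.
150

151 is prime, so ord(71) divides φ(151) = 150.
Divisors of 150: 1, 2, 3, 5, 6, 10, 15, 25, 30, 50, 75, 150.
Repeated squaring: 71^1 ≡ 71, 71^2 ≡ 58, 71^4 ≡ 42, 71^8 ≡ 103, 71^16 ≡ 39, 71^32 ≡ 11, 71^64 ≡ 121, 71^128 ≡ 145 (mod 151).
Test 71^d mod 151 for each divisor d in increasing order:
71^1 ≡ 71
71^2 ≡ 58
71^3 = 71^2·71^1 ≡ 41
71^5 = 71^4·71^1 ≡ 113
71^6 = 71^4·71^2 ≡ 20
71^10 = 71^8·71^2 ≡ 85
71^15 = 71^8·71^4·71^2·71^1 ≡ 92
71^25 = 71^16·71^8·71^1 ≡ 119
71^30 = 71^16·71^8·71^4·71^2 ≡ 8
71^50 = 71^32·71^16·71^2 ≡ 118
71^75 = 71^64·71^8·71^2·71^1 ≡ 150
71^150 = 71^128·71^16·71^4·71^2 ≡ 1  ← first divisor giving 1
The order is 150.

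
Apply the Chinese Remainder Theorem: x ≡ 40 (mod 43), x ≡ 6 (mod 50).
556

Using Chinese Remainder Theorem:
M = 43 × 50 = 2150
M1 = 50, M2 = 43
y1 = 50^(-1) mod 43 = 37
y2 = 43^(-1) mod 50 = 7
x = (40×50×37 + 6×43×7) mod 2150 = 556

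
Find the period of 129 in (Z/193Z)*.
16

193 is prime, so ord(129) divides φ(193) = 192.
Divisors of 192: 1, 2, 3, 4, 6, 8, 12, 16, 24, 32, 48, 64, 96, 192.
Repeated squaring: 129^1 ≡ 129, 129^2 ≡ 43, 129^4 ≡ 112, 129^8 ≡ 192, 129^16 ≡ 1, 129^32 ≡ 1, 129^64 ≡ 1, 129^128 ≡ 1 (mod 193).
Test 129^d mod 193 for each divisor d in increasing order:
129^1 ≡ 129
129^2 ≡ 43
129^3 = 129^2·129^1 ≡ 143
129^4 ≡ 112
129^6 = 129^4·129^2 ≡ 184
129^8 ≡ 192
129^12 = 129^8·129^4 ≡ 81
129^16 ≡ 1  ← first divisor giving 1
The order is 16.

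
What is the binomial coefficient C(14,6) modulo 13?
0

Using Lucas' theorem:
Write n=14 and k=6 in base 13:
n in base 13: [1, 1]
k in base 13: [0, 6]
C(14,6) mod 13 = ∏ C(n_i, k_i) mod 13
Digit binomials (mod 13): C(1,0) = 1; C(1,6) = 0 (k_i > n_i)
Product: 1 × 0 = 0 ≡ 0 (mod 13)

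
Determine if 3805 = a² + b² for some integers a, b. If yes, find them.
18² + 59² (a=18, b=59)

Factorization: 3805 = 5 × 761
By Fermat: n is sum of two squares iff every prime p ≡ 3 (mod 4) appears to even power.
All primes ≡ 3 (mod 4) appear to even power.
Search a = 0, 1, 2, … for 3805 - a² a perfect square: first hit at a = 18: 3805 - 324 = 3481 = 59².
3805 = 18² + 59² = 324 + 3481 ✓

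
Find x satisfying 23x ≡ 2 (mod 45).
x ≡ 4 (mod 45)

gcd(23, 45) = 1, which divides 2, so solutions exist.
Find 23^(-1) mod 45 by the extended Euclidean algorithm:
45 = 1 × 23 + 22  ⟹  22 = (1)·45 + (-1)·23
23 = 1 × 22 + 1  ⟹  1 = (-1)·45 + (2)·23
So (2)·23 ≡ 1 (mod 45), i.e. 23^(-1) ≡ 2 (mod 45).
x ≡ 2 × 2 = 4 ≡ 4 (mod 45).
Check: 23 × 4 = 92 ≡ 2 (mod 45).
Unique solution: x ≡ 4 (mod 45)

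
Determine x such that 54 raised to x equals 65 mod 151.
81

Baby-step giant-step with step n = ⌈√151⌉ = 13.
Baby steps 54^j mod 151 (j:value) for j=0..12: 0:1, 1:54, 2:47, 3:122, 4:95, 5:147, 6:86, 7:114, 8:116, 9:73, 10:16, 11:109, 12:148.
Giant-step multiplier: 54^(-13) ≡ 54^(150-13) = 54^137 ≡ 96 (mod 151).
Giant steps γ_i = 65·96^i mod 151: γ_0=65, γ_1=49, γ_2=23, γ_3=94, γ_4=115, γ_5=17, γ_6=122 (in table at j=3).
x = i·n + j = 6·13 + 3 = 81.
Check: 54^81 ≡ 65 (mod 151).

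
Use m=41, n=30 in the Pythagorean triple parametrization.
(781, 2460, 2581)

Euclid's formula: a = m² - n², b = 2mn, c = m² + n²
m = 41, n = 30
a = 41² - 30² = 1681 - 900 = 781
b = 2 × 41 × 30 = 2460
c = 41² + 30² = 1681 + 900 = 2581
Verification: 781² + 2460² = 609961 + 6051600 = 6661561 = 2581² ✓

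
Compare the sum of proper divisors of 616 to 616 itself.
abundant

Proper divisors of 616: sum = 1 + 2 + 4 + 7 + 8 + 11 + 14 + 22 + 28 + 44 + 56 + 77 + 88 + 154 + 308 = 824
Since 824 > 616, 616 is abundant.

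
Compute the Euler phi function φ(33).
20

33 = 3 × 11
φ(n) = n × ∏(1 - 1/p) for each prime p dividing n
φ(33) = 33 × (1 - 1/3) × (1 - 1/11) = 20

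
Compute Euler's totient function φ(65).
48

65 = 5 × 13
φ(n) = n × ∏(1 - 1/p) for each prime p dividing n
φ(65) = 65 × (1 - 1/5) × (1 - 1/13) = 48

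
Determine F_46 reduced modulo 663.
140

Matrix identity: Q^n = [[F_(n+1), F_n], [F_n, F_(n-1)]] with Q = [[1,1],[1,0]].
n = 46 = 101110₂. Square-and-multiply, entries mod 663:
Q^1 = [[1,1],[1,0]]
Q^2 = (Q^1)² = [[2,1],[1,1]]
Q^5 = (Q^2)²·Q = [[8,5],[5,3]]
Q^11 = (Q^5)²·Q = [[144,89],[89,55]]
Q^23 = (Q^11)²·Q = [[621,148],[148,473]]
Q^46 = (Q^23)² = [[463,140],[140,323]]
F_46 mod 663 = Q^46[0][1] = 140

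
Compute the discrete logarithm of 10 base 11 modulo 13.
10

Baby-step giant-step with step n = ⌈√13⌉ = 4.
Baby steps 11^j mod 13 (j:value) for j=0..3: 0:1, 1:11, 2:4, 3:5.
Giant-step multiplier: 11^(-4) ≡ 11^(12-4) = 11^8 ≡ 9 (mod 13).
Giant steps γ_i = 10·9^i mod 13: γ_0=10, γ_1=12, γ_2=4 (in table at j=2).
x = i·n + j = 2·4 + 2 = 10.
Check: 11^10 ≡ 10 (mod 13).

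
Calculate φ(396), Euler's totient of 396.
120

396 = 2^2 × 3^2 × 11
φ(n) = n × ∏(1 - 1/p) for each prime p dividing n
φ(396) = 396 × (1 - 1/2) × (1 - 1/3) × (1 - 1/11) = 120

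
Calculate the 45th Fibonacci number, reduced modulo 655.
390

Matrix identity: Q^n = [[F_(n+1), F_n], [F_n, F_(n-1)]] with Q = [[1,1],[1,0]].
n = 45 = 101101₂. Square-and-multiply, entries mod 655:
Q^1 = [[1,1],[1,0]]
Q^2 = (Q^1)² = [[2,1],[1,1]]
Q^5 = (Q^2)²·Q = [[8,5],[5,3]]
Q^11 = (Q^5)²·Q = [[144,89],[89,55]]
Q^22 = (Q^11)² = [[492,26],[26,466]]
Q^45 = (Q^22)²·Q = [[408,390],[390,18]]
F_45 mod 655 = Q^45[0][1] = 390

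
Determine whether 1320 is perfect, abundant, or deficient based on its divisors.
abundant

Proper divisors of 1320: sum = 1 + 2 + 3 + 4 + 5 + 6 + 8 + 10 + ... + 264 + 330 + 440 + 660 (31 divisors) = 3000
Since 3000 > 1320, 1320 is abundant.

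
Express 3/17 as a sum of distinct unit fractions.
1/6 + 1/102

Greedy algorithm:
3/17: ceiling(17/3) = 6, use 1/6
1/102: ceiling(102/1) = 102, use 1/102
Result: 3/17 = 1/6 + 1/102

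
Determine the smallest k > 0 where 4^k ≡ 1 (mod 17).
4

17 is prime, so ord(4) divides φ(17) = 16.
Divisors of 16: 1, 2, 4, 8, 16.
Repeated squaring: 4^1 ≡ 4, 4^2 ≡ 16, 4^4 ≡ 1, 4^8 ≡ 1, 4^16 ≡ 1 (mod 17).
Test 4^d mod 17 for each divisor d in increasing order:
4^1 ≡ 4
4^2 ≡ 16
4^4 ≡ 1  ← first divisor giving 1
The order is 4.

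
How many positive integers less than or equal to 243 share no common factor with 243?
162

243 = 3^5
φ(n) = n × ∏(1 - 1/p) for each prime p dividing n
φ(243) = 243 × (1 - 1/3) = 162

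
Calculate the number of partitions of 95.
104651419

p(n) counts ways to write n as a sum of positive integers (order ignored).
Euler's pentagonal recurrence: p(k) = p(k-1) + p(k-2) - p(k-5) - p(k-7) + p(k-12) + p(k-15) - ... (offsets j(3j∓1)/2, signs ++--, p(0)=1, p(<0)=0).
DP table for k = 0..94: p(0)=1, p(1)=1, p(2)=2, p(3)=3, p(4)=5, p(5)=7, p(6)=11, p(7)=15, p(8)=22, p(9)=30, p(10)=42, p(11)=56, p(12)=77, p(13)=101, p(14)=135, p(15)=176, p(16)=231, p(17)=297, p(18)=385, p(19)=490, p(20)=627, p(21)=792, p(22)=1002, p(23)=1255, p(24)=1575, p(25)=1958, p(26)=2436, p(27)=3010, p(28)=3718, p(29)=4565, p(30)=5604, p(31)=6842, p(32)=8349, p(33)=10143, p(34)=12310, p(35)=14883, p(36)=17977, p(37)=21637, p(38)=26015, p(39)=31185, p(40)=37338, p(41)=44583, p(42)=53174, p(43)=63261, p(44)=75175, p(45)=89134, p(46)=105558, p(47)=124754, p(48)=147273, p(49)=173525, p(50)=204226, p(51)=239943, p(52)=281589, p(53)=329931, p(54)=386155, p(55)=451276, p(56)=526823, p(57)=614154, p(58)=715220, p(59)=831820, p(60)=966467, p(61)=1121505, p(62)=1300156, p(63)=1505499, p(64)=1741630, p(65)=2012558, p(66)=2323520, p(67)=2679689, p(68)=3087735, p(69)=3554345, p(70)=4087968, p(71)=4697205, p(72)=5392783, p(73)=6185689, p(74)=7089500, p(75)=8118264, p(76)=9289091, p(77)=10619863, p(78)=12132164, p(79)=13848650, p(80)=15796476, p(81)=18004327, p(82)=20506255, p(83)=23338469, p(84)=26543660, p(85)=30167357, p(86)=34262962, p(87)=38887673, p(88)=44108109, p(89)=49995925, p(90)=56634173, p(91)=64112359, p(92)=72533807, p(93)=82010177, p(94)=92669720.
Final step: p(95) = p(94) + p(93) - p(90) - p(88) + p(83) + p(80) - p(73) - p(69) + p(60) + p(55) - p(44) - p(38) + p(25) + p(18) - p(3)
= 92669720 + 82010177 - 56634173 - 44108109 + 23338469 + 15796476 - 6185689 - 3554345 + 966467 + 451276 - 75175 - 26015 + 1958 + 385 - 3
= 104651419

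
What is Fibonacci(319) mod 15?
1

Matrix identity: Q^n = [[F_(n+1), F_n], [F_n, F_(n-1)]] with Q = [[1,1],[1,0]].
n = 319 = 100111111₂. Square-and-multiply, entries mod 15:
Q^1 = [[1,1],[1,0]]
Q^2 = (Q^1)² = [[2,1],[1,1]]
Q^4 = (Q^2)² = [[5,3],[3,2]]
Q^9 = (Q^4)²·Q = [[10,4],[4,6]]
Q^19 = (Q^9)²·Q = [[0,11],[11,4]]
Q^39 = (Q^19)²·Q = [[0,1],[1,14]]
Q^79 = (Q^39)²·Q = [[0,1],[1,14]]
Q^159 = (Q^79)²·Q = [[0,1],[1,14]]
Q^319 = (Q^159)²·Q = [[0,1],[1,14]]
F_319 mod 15 = Q^319[0][1] = 1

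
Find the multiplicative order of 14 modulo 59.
58

59 is prime, so ord(14) divides φ(59) = 58.
Divisors of 58: 1, 2, 29, 58.
Repeated squaring: 14^1 ≡ 14, 14^2 ≡ 19, 14^4 ≡ 7, 14^8 ≡ 49, 14^16 ≡ 41, 14^32 ≡ 29 (mod 59).
Test 14^d mod 59 for each divisor d in increasing order:
14^1 ≡ 14
14^2 ≡ 19
14^29 = 14^16·14^8·14^4·14^1 ≡ 58
14^58 = 14^32·14^16·14^8·14^2 ≡ 1  ← first divisor giving 1
The order is 58.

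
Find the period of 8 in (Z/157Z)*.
52

157 is prime, so ord(8) divides φ(157) = 156.
Divisors of 156: 1, 2, 3, 4, 6, 12, 13, 26, 39, 52, 78, 156.
Repeated squaring: 8^1 ≡ 8, 8^2 ≡ 64, 8^4 ≡ 14, 8^8 ≡ 39, 8^16 ≡ 108, 8^32 ≡ 46, 8^64 ≡ 75, 8^128 ≡ 130 (mod 157).
Test 8^d mod 157 for each divisor d in increasing order:
8^1 ≡ 8
8^2 ≡ 64
8^3 = 8^2·8^1 ≡ 41
8^4 ≡ 14
8^6 = 8^4·8^2 ≡ 111
8^12 = 8^8·8^4 ≡ 75
8^13 = 8^8·8^4·8^1 ≡ 129
8^26 = 8^16·8^8·8^2 ≡ 156
8^39 = 8^32·8^4·8^2·8^1 ≡ 28
8^52 = 8^32·8^16·8^4 ≡ 1  ← first divisor giving 1
The order is 52.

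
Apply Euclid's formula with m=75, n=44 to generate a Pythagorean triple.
(3689, 6600, 7561)

Euclid's formula: a = m² - n², b = 2mn, c = m² + n²
m = 75, n = 44
a = 75² - 44² = 5625 - 1936 = 3689
b = 2 × 75 × 44 = 6600
c = 75² + 44² = 5625 + 1936 = 7561
Verification: 3689² + 6600² = 13608721 + 43560000 = 57168721 = 7561² ✓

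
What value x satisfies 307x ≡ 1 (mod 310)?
103

gcd(307, 310) = 1, so the inverse exists.
Extended Euclidean algorithm on (310, 307):
310 = 1 × 307 + 3  ⟹  3 = (1)·310 + (-1)·307
307 = 102 × 3 + 1  ⟹  1 = (-102)·310 + (103)·307
So (103)·307 ≡ 1 (mod 310), i.e. 307^(-1) ≡ 103 (mod 310).
Check: 307 × 103 = 31621 ≡ 1 (mod 310)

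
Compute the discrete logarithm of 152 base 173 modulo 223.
64

Baby-step giant-step with step n = ⌈√223⌉ = 15.
Baby steps 173^j mod 223 (j:value) for j=0..14: 0:1, 1:173, 2:47, 3:103, 4:202, 5:158, 6:128, 7:67, 8:218, 9:27, 10:211, 11:154, 12:105, 13:102, 14:29.
Giant-step multiplier: 173^(-15) ≡ 173^(222-15) = 173^207 ≡ 221 (mod 223).
Giant steps γ_i = 152·221^i mod 223: γ_0=152, γ_1=142, γ_2=162, γ_3=122, γ_4=202 (in table at j=4).
x = i·n + j = 4·15 + 4 = 64.
Check: 173^64 ≡ 152 (mod 223).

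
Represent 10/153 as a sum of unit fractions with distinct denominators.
1/16 + 1/350 + 1/428400

Greedy algorithm:
10/153: ceiling(153/10) = 16, use 1/16
7/2448: ceiling(2448/7) = 350, use 1/350
1/428400: ceiling(428400/1) = 428400, use 1/428400
Result: 10/153 = 1/16 + 1/350 + 1/428400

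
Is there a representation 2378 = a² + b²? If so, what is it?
13² + 47² (a=13, b=47)

Factorization: 2378 = 2 × 29 × 41
By Fermat: n is sum of two squares iff every prime p ≡ 3 (mod 4) appears to even power.
All primes ≡ 3 (mod 4) appear to even power.
Search a = 0, 1, 2, … for 2378 - a² a perfect square: first hit at a = 13: 2378 - 169 = 2209 = 47².
2378 = 13² + 47² = 169 + 2209 ✓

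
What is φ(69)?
44

69 = 3 × 23
φ(n) = n × ∏(1 - 1/p) for each prime p dividing n
φ(69) = 69 × (1 - 1/3) × (1 - 1/23) = 44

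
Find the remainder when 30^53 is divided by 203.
88

Repeated squaring. Binary of 53 = 110101.
30^1 ≡ 30 (mod 203); 30^2 ≡ 88 (mod 203); 30^4 ≡ 30 (mod 203); 30^8 ≡ 88 (mod 203); 30^16 ≡ 30 (mod 203); 30^32 ≡ 88 (mod 203)
30^53 = 30^1 × 30^4 × 30^16 × 30^32 ≡ 88 (mod 203)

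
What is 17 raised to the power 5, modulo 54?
35

Repeated squaring. Binary of 5 = 101.
17^1 ≡ 17 (mod 54); 17^2 ≡ 19 (mod 54); 17^4 ≡ 37 (mod 54)
17^5 = 17^1 × 17^4 ≡ 35 (mod 54)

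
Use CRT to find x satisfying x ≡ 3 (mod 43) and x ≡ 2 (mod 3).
89

Using Chinese Remainder Theorem:
M = 43 × 3 = 129
M1 = 3, M2 = 43
y1 = 3^(-1) mod 43 = 29
y2 = 43^(-1) mod 3 = 1
x = (3×3×29 + 2×43×1) mod 129 = 89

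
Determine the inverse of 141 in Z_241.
147

gcd(141, 241) = 1, so the inverse exists.
Extended Euclidean algorithm on (241, 141):
241 = 1 × 141 + 100  ⟹  100 = (1)·241 + (-1)·141
141 = 1 × 100 + 41  ⟹  41 = (-1)·241 + (2)·141
100 = 2 × 41 + 18  ⟹  18 = (3)·241 + (-5)·141
41 = 2 × 18 + 5  ⟹  5 = (-7)·241 + (12)·141
18 = 3 × 5 + 3  ⟹  3 = (24)·241 + (-41)·141
5 = 1 × 3 + 2  ⟹  2 = (-31)·241 + (53)·141
3 = 1 × 2 + 1  ⟹  1 = (55)·241 + (-94)·141
So (-94)·141 ≡ 1 (mod 241), i.e. 141^(-1) ≡ -94 ≡ 147 (mod 241).
Check: 141 × 147 = 20727 ≡ 1 (mod 241)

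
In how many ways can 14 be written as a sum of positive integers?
135

p(n) counts ways to write n as a sum of positive integers (order ignored).
Euler's pentagonal recurrence: p(k) = p(k-1) + p(k-2) - p(k-5) - p(k-7) + p(k-12) + p(k-15) - ... (offsets j(3j∓1)/2, signs ++--, p(0)=1, p(<0)=0).
DP table for k = 0..13: p(0)=1, p(1)=1, p(2)=2, p(3)=3, p(4)=5, p(5)=7, p(6)=11, p(7)=15, p(8)=22, p(9)=30, p(10)=42, p(11)=56, p(12)=77, p(13)=101.
Final step: p(14) = p(13) + p(12) - p(9) - p(7) + p(2)
= 101 + 77 - 30 - 15 + 2
= 135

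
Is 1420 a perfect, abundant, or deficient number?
abundant

Proper divisors of 1420: sum = 1 + 2 + 4 + 5 + 10 + 20 + 71 + 142 + 284 + 355 + 710 = 1604
Since 1604 > 1420, 1420 is abundant.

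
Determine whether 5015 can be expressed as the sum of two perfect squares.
Not possible

Factorization: 5015 = 5 × 17 × 59
By Fermat: n is sum of two squares iff every prime p ≡ 3 (mod 4) appears to even power.
Prime(s) ≡ 3 (mod 4) with odd exponent: [(59, 1)]
Therefore 5015 cannot be expressed as a² + b².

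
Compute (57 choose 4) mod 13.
5

Using Lucas' theorem:
Write n=57 and k=4 in base 13:
n in base 13: [4, 5]
k in base 13: [0, 4]
C(57,4) mod 13 = ∏ C(n_i, k_i) mod 13
Digit binomials (mod 13): C(4,0) = 1; C(5,4) = 5
Product: 1 × 5 = 5 ≡ 5 (mod 13)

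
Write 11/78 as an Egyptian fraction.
1/8 + 1/63 + 1/6552

Greedy algorithm:
11/78: ceiling(78/11) = 8, use 1/8
5/312: ceiling(312/5) = 63, use 1/63
1/6552: ceiling(6552/1) = 6552, use 1/6552
Result: 11/78 = 1/8 + 1/63 + 1/6552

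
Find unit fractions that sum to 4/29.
1/8 + 1/78 + 1/9048

Greedy algorithm:
4/29: ceiling(29/4) = 8, use 1/8
3/232: ceiling(232/3) = 78, use 1/78
1/9048: ceiling(9048/1) = 9048, use 1/9048
Result: 4/29 = 1/8 + 1/78 + 1/9048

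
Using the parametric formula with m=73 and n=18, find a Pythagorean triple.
(5005, 2628, 5653)

Euclid's formula: a = m² - n², b = 2mn, c = m² + n²
m = 73, n = 18
a = 73² - 18² = 5329 - 324 = 5005
b = 2 × 73 × 18 = 2628
c = 73² + 18² = 5329 + 324 = 5653
Verification: 5005² + 2628² = 25050025 + 6906384 = 31956409 = 5653² ✓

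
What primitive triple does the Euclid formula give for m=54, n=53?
(107, 5724, 5725)

Euclid's formula: a = m² - n², b = 2mn, c = m² + n²
m = 54, n = 53
a = 54² - 53² = 2916 - 2809 = 107
b = 2 × 54 × 53 = 5724
c = 54² + 53² = 2916 + 2809 = 5725
Verification: 107² + 5724² = 11449 + 32764176 = 32775625 = 5725² ✓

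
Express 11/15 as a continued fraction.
[0; 1, 2, 1, 3]

Euclidean algorithm steps:
11 = 0 × 15 + 11
15 = 1 × 11 + 4
11 = 2 × 4 + 3
4 = 1 × 3 + 1
3 = 3 × 1 + 0
Continued fraction: [0; 1, 2, 1, 3]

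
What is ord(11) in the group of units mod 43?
7

43 is prime, so ord(11) divides φ(43) = 42.
Divisors of 42: 1, 2, 3, 6, 7, 14, 21, 42.
Repeated squaring: 11^1 ≡ 11, 11^2 ≡ 35, 11^4 ≡ 21, 11^8 ≡ 11, 11^16 ≡ 35, 11^32 ≡ 21 (mod 43).
Test 11^d mod 43 for each divisor d in increasing order:
11^1 ≡ 11
11^2 ≡ 35
11^3 = 11^2·11^1 ≡ 41
11^6 = 11^4·11^2 ≡ 4
11^7 = 11^4·11^2·11^1 ≡ 1  ← first divisor giving 1
The order is 7.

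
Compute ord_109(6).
108

109 is prime, so ord(6) divides φ(109) = 108.
Divisors of 108: 1, 2, 3, 4, 6, 9, 12, 18, 27, 36, 54, 108.
Repeated squaring: 6^1 ≡ 6, 6^2 ≡ 36, 6^4 ≡ 97, 6^8 ≡ 35, 6^16 ≡ 26, 6^32 ≡ 22, 6^64 ≡ 48 (mod 109).
Test 6^d mod 109 for each divisor d in increasing order:
6^1 ≡ 6
6^2 ≡ 36
6^3 = 6^2·6^1 ≡ 107
6^4 ≡ 97
6^6 = 6^4·6^2 ≡ 4
6^9 = 6^8·6^1 ≡ 101
6^12 = 6^8·6^4 ≡ 16
6^18 = 6^16·6^2 ≡ 64
6^27 = 6^16·6^8·6^2·6^1 ≡ 33
6^36 = 6^32·6^4 ≡ 63
6^54 = 6^32·6^16·6^4·6^2 ≡ 108
6^108 = 6^64·6^32·6^8·6^4 ≡ 1  ← first divisor giving 1
The order is 108.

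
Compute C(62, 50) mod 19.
0

Using Lucas' theorem:
Write n=62 and k=50 in base 19:
n in base 19: [3, 5]
k in base 19: [2, 12]
C(62,50) mod 19 = ∏ C(n_i, k_i) mod 19
Digit binomials (mod 19): C(3,2) = 3; C(5,12) = 0 (k_i > n_i)
Product: 3 × 0 = 0 ≡ 0 (mod 19)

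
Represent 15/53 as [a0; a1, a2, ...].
[0; 3, 1, 1, 7]

Euclidean algorithm steps:
15 = 0 × 53 + 15
53 = 3 × 15 + 8
15 = 1 × 8 + 7
8 = 1 × 7 + 1
7 = 7 × 1 + 0
Continued fraction: [0; 3, 1, 1, 7]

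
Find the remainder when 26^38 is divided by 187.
174

Repeated squaring. Binary of 38 = 100110.
26^1 ≡ 26 (mod 187); 26^2 ≡ 115 (mod 187); 26^4 ≡ 135 (mod 187); 26^8 ≡ 86 (mod 187); 26^16 ≡ 103 (mod 187); 26^32 ≡ 137 (mod 187)
26^38 = 26^2 × 26^4 × 26^32 ≡ 174 (mod 187)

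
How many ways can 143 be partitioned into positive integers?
20390982757

p(n) counts ways to write n as a sum of positive integers (order ignored).
Euler's pentagonal recurrence: p(k) = p(k-1) + p(k-2) - p(k-5) - p(k-7) + p(k-12) + p(k-15) - ... (offsets j(3j∓1)/2, signs ++--, p(0)=1, p(<0)=0).
DP table for k = 0..142: p(0)=1, p(1)=1, p(2)=2, p(3)=3, p(4)=5, p(5)=7, p(6)=11, p(7)=15, p(8)=22, p(9)=30, p(10)=42, p(11)=56, p(12)=77, p(13)=101, p(14)=135, p(15)=176, p(16)=231, p(17)=297, p(18)=385, p(19)=490, p(20)=627, p(21)=792, p(22)=1002, p(23)=1255, p(24)=1575, p(25)=1958, p(26)=2436, p(27)=3010, p(28)=3718, p(29)=4565, p(30)=5604, p(31)=6842, p(32)=8349, p(33)=10143, p(34)=12310, p(35)=14883, p(36)=17977, p(37)=21637, p(38)=26015, p(39)=31185, p(40)=37338, p(41)=44583, p(42)=53174, p(43)=63261, p(44)=75175, p(45)=89134, p(46)=105558, p(47)=124754, p(48)=147273, p(49)=173525, p(50)=204226, p(51)=239943, p(52)=281589, p(53)=329931, p(54)=386155, p(55)=451276, p(56)=526823, p(57)=614154, p(58)=715220, p(59)=831820, p(60)=966467, p(61)=1121505, p(62)=1300156, p(63)=1505499, p(64)=1741630, p(65)=2012558, p(66)=2323520, p(67)=2679689, p(68)=3087735, p(69)=3554345, p(70)=4087968, p(71)=4697205, p(72)=5392783, p(73)=6185689, p(74)=7089500, p(75)=8118264, p(76)=9289091, p(77)=10619863, p(78)=12132164, p(79)=13848650, p(80)=15796476, p(81)=18004327, p(82)=20506255, p(83)=23338469, p(84)=26543660, p(85)=30167357, p(86)=34262962, p(87)=38887673, p(88)=44108109, p(89)=49995925, p(90)=56634173, p(91)=64112359, p(92)=72533807, p(93)=82010177, p(94)=92669720, p(95)=104651419, p(96)=118114304, p(97)=133230930, p(98)=150198136, p(99)=169229875, p(100)=190569292, p(101)=214481126, p(102)=241265379, p(103)=271248950, p(104)=304801365, p(105)=342325709, p(106)=384276336, p(107)=431149389, p(108)=483502844, p(109)=541946240, p(110)=607163746, p(111)=679903203, p(112)=761002156, p(113)=851376628, p(114)=952050665, p(115)=1064144451, p(116)=1188908248, p(117)=1327710076, p(118)=1482074143, p(119)=1653668665, p(120)=1844349560, p(121)=2056148051, p(122)=2291320912, p(123)=2552338241, p(124)=2841940500, p(125)=3163127352, p(126)=3519222692, p(127)=3913864295, p(128)=4351078600, p(129)=4835271870, p(130)=5371315400, p(131)=5964539504, p(132)=6620830889, p(133)=7346629512, p(134)=8149040695, p(135)=9035836076, p(136)=10015581680, p(137)=11097645016, p(138)=12292341831, p(139)=13610949895, p(140)=15065878135, p(141)=16670689208, p(142)=18440293320.
Final step: p(143) = p(142) + p(141) - p(138) - p(136) + p(131) + p(128) - p(121) - p(117) + p(108) + p(103) - p(92) - p(86) + p(73) + p(66) - p(51) - p(43) + p(26) + p(17)
= 18440293320 + 16670689208 - 12292341831 - 10015581680 + 5964539504 + 4351078600 - 2056148051 - 1327710076 + 483502844 + 271248950 - 72533807 - 34262962 + 6185689 + 2323520 - 239943 - 63261 + 2436 + 297
= 20390982757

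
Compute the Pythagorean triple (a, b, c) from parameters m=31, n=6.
(925, 372, 997)

Euclid's formula: a = m² - n², b = 2mn, c = m² + n²
m = 31, n = 6
a = 31² - 6² = 961 - 36 = 925
b = 2 × 31 × 6 = 372
c = 31² + 6² = 961 + 36 = 997
Verification: 925² + 372² = 855625 + 138384 = 994009 = 997² ✓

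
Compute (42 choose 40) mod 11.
3

Using Lucas' theorem:
Write n=42 and k=40 in base 11:
n in base 11: [3, 9]
k in base 11: [3, 7]
C(42,40) mod 11 = ∏ C(n_i, k_i) mod 11
Digit binomials (mod 11): C(3,3) = 1; C(9,7) = 36 ≡ 3
Product: 1 × 3 = 3 ≡ 3 (mod 11)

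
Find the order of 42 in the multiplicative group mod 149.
74

149 is prime, so ord(42) divides φ(149) = 148.
Divisors of 148: 1, 2, 4, 37, 74, 148.
Repeated squaring: 42^1 ≡ 42, 42^2 ≡ 125, 42^4 ≡ 129, 42^8 ≡ 102, 42^16 ≡ 123, 42^32 ≡ 80, 42^64 ≡ 142, 42^128 ≡ 49 (mod 149).
Test 42^d mod 149 for each divisor d in increasing order:
42^1 ≡ 42
42^2 ≡ 125
42^4 ≡ 129
42^37 = 42^32·42^4·42^1 ≡ 148
42^74 = 42^64·42^8·42^2 ≡ 1  ← first divisor giving 1
The order is 74.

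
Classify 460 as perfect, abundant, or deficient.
abundant

Proper divisors of 460: sum = 1 + 2 + 4 + 5 + 10 + 20 + 23 + 46 + 92 + 115 + 230 = 548
Since 548 > 460, 460 is abundant.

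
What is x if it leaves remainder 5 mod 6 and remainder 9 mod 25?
59

Using Chinese Remainder Theorem:
M = 6 × 25 = 150
M1 = 25, M2 = 6
y1 = 25^(-1) mod 6 = 1
y2 = 6^(-1) mod 25 = 21
x = (5×25×1 + 9×6×21) mod 150 = 59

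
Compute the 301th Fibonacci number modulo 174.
71

Matrix identity: Q^n = [[F_(n+1), F_n], [F_n, F_(n-1)]] with Q = [[1,1],[1,0]].
n = 301 = 100101101₂. Square-and-multiply, entries mod 174:
Q^1 = [[1,1],[1,0]]
Q^2 = (Q^1)² = [[2,1],[1,1]]
Q^4 = (Q^2)² = [[5,3],[3,2]]
Q^9 = (Q^4)²·Q = [[55,34],[34,21]]
Q^18 = (Q^9)² = [[5,148],[148,31]]
Q^37 = (Q^18)²·Q = [[113,5],[5,108]]
Q^75 = (Q^37)²·Q = [[153,92],[92,61]]
Q^150 = (Q^75)² = [[31,26],[26,5]]
Q^301 = (Q^150)²·Q = [[137,71],[71,66]]
F_301 mod 174 = Q^301[0][1] = 71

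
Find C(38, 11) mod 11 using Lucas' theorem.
3

Using Lucas' theorem:
Write n=38 and k=11 in base 11:
n in base 11: [3, 5]
k in base 11: [1, 0]
C(38,11) mod 11 = ∏ C(n_i, k_i) mod 11
Digit binomials (mod 11): C(3,1) = 3; C(5,0) = 1
Product: 3 × 1 = 3 ≡ 3 (mod 11)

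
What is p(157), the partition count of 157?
80630964769

p(n) counts ways to write n as a sum of positive integers (order ignored).
Euler's pentagonal recurrence: p(k) = p(k-1) + p(k-2) - p(k-5) - p(k-7) + p(k-12) + p(k-15) - ... (offsets j(3j∓1)/2, signs ++--, p(0)=1, p(<0)=0).
DP table for k = 0..156: p(0)=1, p(1)=1, p(2)=2, p(3)=3, p(4)=5, p(5)=7, p(6)=11, p(7)=15, p(8)=22, p(9)=30, p(10)=42, p(11)=56, p(12)=77, p(13)=101, p(14)=135, p(15)=176, p(16)=231, p(17)=297, p(18)=385, p(19)=490, p(20)=627, p(21)=792, p(22)=1002, p(23)=1255, p(24)=1575, p(25)=1958, p(26)=2436, p(27)=3010, p(28)=3718, p(29)=4565, p(30)=5604, p(31)=6842, p(32)=8349, p(33)=10143, p(34)=12310, p(35)=14883, p(36)=17977, p(37)=21637, p(38)=26015, p(39)=31185, p(40)=37338, p(41)=44583, p(42)=53174, p(43)=63261, p(44)=75175, p(45)=89134, p(46)=105558, p(47)=124754, p(48)=147273, p(49)=173525, p(50)=204226, p(51)=239943, p(52)=281589, p(53)=329931, p(54)=386155, p(55)=451276, p(56)=526823, p(57)=614154, p(58)=715220, p(59)=831820, p(60)=966467, p(61)=1121505, p(62)=1300156, p(63)=1505499, p(64)=1741630, p(65)=2012558, p(66)=2323520, p(67)=2679689, p(68)=3087735, p(69)=3554345, p(70)=4087968, p(71)=4697205, p(72)=5392783, p(73)=6185689, p(74)=7089500, p(75)=8118264, p(76)=9289091, p(77)=10619863, p(78)=12132164, p(79)=13848650, p(80)=15796476, p(81)=18004327, p(82)=20506255, p(83)=23338469, p(84)=26543660, p(85)=30167357, p(86)=34262962, p(87)=38887673, p(88)=44108109, p(89)=49995925, p(90)=56634173, p(91)=64112359, p(92)=72533807, p(93)=82010177, p(94)=92669720, p(95)=104651419, p(96)=118114304, p(97)=133230930, p(98)=150198136, p(99)=169229875, p(100)=190569292, p(101)=214481126, p(102)=241265379, p(103)=271248950, p(104)=304801365, p(105)=342325709, p(106)=384276336, p(107)=431149389, p(108)=483502844, p(109)=541946240, p(110)=607163746, p(111)=679903203, p(112)=761002156, p(113)=851376628, p(114)=952050665, p(115)=1064144451, p(116)=1188908248, p(117)=1327710076, p(118)=1482074143, p(119)=1653668665, p(120)=1844349560, p(121)=2056148051, p(122)=2291320912, p(123)=2552338241, p(124)=2841940500, p(125)=3163127352, p(126)=3519222692, p(127)=3913864295, p(128)=4351078600, p(129)=4835271870, p(130)=5371315400, p(131)=5964539504, p(132)=6620830889, p(133)=7346629512, p(134)=8149040695, p(135)=9035836076, p(136)=10015581680, p(137)=11097645016, p(138)=12292341831, p(139)=13610949895, p(140)=15065878135, p(141)=16670689208, p(142)=18440293320, p(143)=20390982757, p(144)=22540654445, p(145)=24908858009, p(146)=27517052599, p(147)=30388671978, p(148)=33549419497, p(149)=37027355200, p(150)=40853235313, p(151)=45060624582, p(152)=49686288421, p(153)=54770336324, p(154)=60356673280, p(155)=66493182097, p(156)=73232243759.
Final step: p(157) = p(156) + p(155) - p(152) - p(150) + p(145) + p(142) - p(135) - p(131) + p(122) + p(117) - p(106) - p(100) + p(87) + p(80) - p(65) - p(57) + p(40) + p(31) - p(12) - p(2)
= 73232243759 + 66493182097 - 49686288421 - 40853235313 + 24908858009 + 18440293320 - 9035836076 - 5964539504 + 2291320912 + 1327710076 - 384276336 - 190569292 + 38887673 + 15796476 - 2012558 - 614154 + 37338 + 6842 - 77 - 2
= 80630964769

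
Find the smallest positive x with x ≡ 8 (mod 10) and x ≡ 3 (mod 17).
88

Using Chinese Remainder Theorem:
M = 10 × 17 = 170
M1 = 17, M2 = 10
y1 = 17^(-1) mod 10 = 3
y2 = 10^(-1) mod 17 = 12
x = (8×17×3 + 3×10×12) mod 170 = 88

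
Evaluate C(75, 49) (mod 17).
0

Using Lucas' theorem:
Write n=75 and k=49 in base 17:
n in base 17: [4, 7]
k in base 17: [2, 15]
C(75,49) mod 17 = ∏ C(n_i, k_i) mod 17
Digit binomials (mod 17): C(4,2) = 6; C(7,15) = 0 (k_i > n_i)
Product: 6 × 0 = 0 ≡ 0 (mod 17)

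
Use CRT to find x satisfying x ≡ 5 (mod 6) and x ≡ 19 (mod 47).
113

Using Chinese Remainder Theorem:
M = 6 × 47 = 282
M1 = 47, M2 = 6
y1 = 47^(-1) mod 6 = 5
y2 = 6^(-1) mod 47 = 8
x = (5×47×5 + 19×6×8) mod 282 = 113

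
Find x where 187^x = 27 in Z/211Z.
69

Baby-step giant-step with step n = ⌈√211⌉ = 15.
Baby steps 187^j mod 211 (j:value) for j=0..14: 0:1, 1:187, 2:154, 3:102, 4:84, 5:94, 6:65, 7:128, 8:93, 9:89, 10:185, 11:202, 12:5, 13:91, 14:137.
Giant-step multiplier: 187^(-15) ≡ 187^(210-15) = 187^195 ≡ 12 (mod 211).
Giant steps γ_i = 27·12^i mod 211: γ_0=27, γ_1=113, γ_2=90, γ_3=25, γ_4=89 (in table at j=9).
x = i·n + j = 4·15 + 9 = 69.
Check: 187^69 ≡ 27 (mod 211).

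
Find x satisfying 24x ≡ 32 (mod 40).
x ≡ 3 (mod 5)

gcd(24, 40) = 8, which divides 32, so solutions exist.
Divide through by 8: 3x ≡ 4 (mod 5).
Find 3^(-1) mod 5 by the extended Euclidean algorithm:
5 = 1 × 3 + 2  ⟹  2 = (1)·5 + (-1)·3
3 = 1 × 2 + 1  ⟹  1 = (-1)·5 + (2)·3
So (2)·3 ≡ 1 (mod 5), i.e. 3^(-1) ≡ 2 (mod 5).
x ≡ 2 × 4 = 8 ≡ 3 (mod 5).
Check: 24 × 3 = 72 ≡ 32 (mod 40).
x ≡ 3 (mod 5), giving 8 solutions mod 40.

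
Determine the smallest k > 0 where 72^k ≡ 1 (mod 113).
56

113 is prime, so ord(72) divides φ(113) = 112.
Divisors of 112: 1, 2, 4, 7, 8, 14, 16, 28, 56, 112.
Repeated squaring: 72^1 ≡ 72, 72^2 ≡ 99, 72^4 ≡ 83, 72^8 ≡ 109, 72^16 ≡ 16, 72^32 ≡ 30, 72^64 ≡ 109 (mod 113).
Test 72^d mod 113 for each divisor d in increasing order:
72^1 ≡ 72
72^2 ≡ 99
72^4 ≡ 83
72^7 = 72^4·72^2·72^1 ≡ 69
72^8 ≡ 109
72^14 = 72^8·72^4·72^2 ≡ 15
72^16 ≡ 16
72^28 = 72^16·72^8·72^4 ≡ 112
72^56 = 72^32·72^16·72^8 ≡ 1  ← first divisor giving 1
The order is 56.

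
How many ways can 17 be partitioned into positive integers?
297

p(n) counts ways to write n as a sum of positive integers (order ignored).
Euler's pentagonal recurrence: p(k) = p(k-1) + p(k-2) - p(k-5) - p(k-7) + p(k-12) + p(k-15) - ... (offsets j(3j∓1)/2, signs ++--, p(0)=1, p(<0)=0).
DP table for k = 0..16: p(0)=1, p(1)=1, p(2)=2, p(3)=3, p(4)=5, p(5)=7, p(6)=11, p(7)=15, p(8)=22, p(9)=30, p(10)=42, p(11)=56, p(12)=77, p(13)=101, p(14)=135, p(15)=176, p(16)=231.
Final step: p(17) = p(16) + p(15) - p(12) - p(10) + p(5) + p(2)
= 231 + 176 - 77 - 42 + 7 + 2
= 297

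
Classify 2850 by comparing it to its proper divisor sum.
abundant

Proper divisors of 2850: sum = 1 + 2 + 3 + 5 + 6 + 10 + 15 + 19 + ... + 475 + 570 + 950 + 1425 (23 divisors) = 4590
Since 4590 > 2850, 2850 is abundant.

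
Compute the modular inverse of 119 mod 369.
338

gcd(119, 369) = 1, so the inverse exists.
Extended Euclidean algorithm on (369, 119):
369 = 3 × 119 + 12  ⟹  12 = (1)·369 + (-3)·119
119 = 9 × 12 + 11  ⟹  11 = (-9)·369 + (28)·119
12 = 1 × 11 + 1  ⟹  1 = (10)·369 + (-31)·119
So (-31)·119 ≡ 1 (mod 369), i.e. 119^(-1) ≡ -31 ≡ 338 (mod 369).
Check: 119 × 338 = 40222 ≡ 1 (mod 369)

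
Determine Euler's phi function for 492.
160

492 = 2^2 × 3 × 41
φ(n) = n × ∏(1 - 1/p) for each prime p dividing n
φ(492) = 492 × (1 - 1/2) × (1 - 1/3) × (1 - 1/41) = 160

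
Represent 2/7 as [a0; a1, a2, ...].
[0; 3, 2]

Euclidean algorithm steps:
2 = 0 × 7 + 2
7 = 3 × 2 + 1
2 = 2 × 1 + 0
Continued fraction: [0; 3, 2]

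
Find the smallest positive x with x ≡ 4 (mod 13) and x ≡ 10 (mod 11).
43

Using Chinese Remainder Theorem:
M = 13 × 11 = 143
M1 = 11, M2 = 13
y1 = 11^(-1) mod 13 = 6
y2 = 13^(-1) mod 11 = 6
x = (4×11×6 + 10×13×6) mod 143 = 43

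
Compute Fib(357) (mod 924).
530

Matrix identity: Q^n = [[F_(n+1), F_n], [F_n, F_(n-1)]] with Q = [[1,1],[1,0]].
n = 357 = 101100101₂. Square-and-multiply, entries mod 924:
Q^1 = [[1,1],[1,0]]
Q^2 = (Q^1)² = [[2,1],[1,1]]
Q^5 = (Q^2)²·Q = [[8,5],[5,3]]
Q^11 = (Q^5)²·Q = [[144,89],[89,55]]
Q^22 = (Q^11)² = [[13,155],[155,782]]
Q^44 = (Q^22)² = [[170,333],[333,761]]
Q^89 = (Q^44)²·Q = [[748,265],[265,483]]
Q^178 = (Q^89)² = [[485,43],[43,442]]
Q^357 = (Q^178)²·Q = [[659,530],[530,129]]
F_357 mod 924 = Q^357[0][1] = 530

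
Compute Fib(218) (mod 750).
559

Matrix identity: Q^n = [[F_(n+1), F_n], [F_n, F_(n-1)]] with Q = [[1,1],[1,0]].
n = 218 = 11011010₂. Square-and-multiply, entries mod 750:
Q^1 = [[1,1],[1,0]]
Q^3 = (Q^1)²·Q = [[3,2],[2,1]]
Q^6 = (Q^3)² = [[13,8],[8,5]]
Q^13 = (Q^6)²·Q = [[377,233],[233,144]]
Q^27 = (Q^13)²·Q = [[561,668],[668,643]]
Q^54 = (Q^27)² = [[445,272],[272,173]]
Q^109 = (Q^54)²·Q = [[605,509],[509,96]]
Q^218 = (Q^109)² = [[356,559],[559,547]]
F_218 mod 750 = Q^218[0][1] = 559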